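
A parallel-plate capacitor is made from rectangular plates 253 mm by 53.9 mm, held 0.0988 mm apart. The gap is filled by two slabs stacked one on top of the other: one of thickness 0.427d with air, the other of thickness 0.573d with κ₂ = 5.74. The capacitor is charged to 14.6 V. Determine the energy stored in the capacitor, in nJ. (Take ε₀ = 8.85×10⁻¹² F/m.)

247 nJ

A = 253 × 53.9 mm² = 1.36×10⁻² m².
Stacked slabs ⇒ two capacitors in series, each with the full plate area.
C₁ = κ₁ε₀A/d₁ = 1.00 × 8.85×10⁻¹² × 1.36×10⁻² / 4.22×10⁻⁵ = 2.86×10⁻⁹ F.
C₂ = κ₂ε₀A/d₂ = 5.74 × 8.85×10⁻¹² × 1.36×10⁻² / 5.66×10⁻⁵ = 1.22×10⁻⁸ F.
C = (1/C₁ + 1/C₂)⁻¹ = 2.32×10⁻⁹ F.
U = ½CV² = ½ × 2.32×10⁻⁹ × (14.6)² = 2.47×10⁻⁷ J.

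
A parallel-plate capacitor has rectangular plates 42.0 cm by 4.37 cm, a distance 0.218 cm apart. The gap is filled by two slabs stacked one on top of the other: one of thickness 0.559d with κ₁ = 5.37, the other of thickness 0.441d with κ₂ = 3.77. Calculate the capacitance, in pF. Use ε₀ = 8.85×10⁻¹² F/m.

A = 42.0 × 4.37 cm² = 1.84×10⁻² m².
Stacked slabs ⇒ two capacitors in series, each with the full plate area.
C₁ = κ₁ε₀A/d₁ = 5.37 × 8.85×10⁻¹² × 1.84×10⁻² / 1.22×10⁻³ = 7.16×10⁻¹⁰ F.
C₂ = κ₂ε₀A/d₂ = 3.77 × 8.85×10⁻¹² × 1.84×10⁻² / 9.61×10⁻⁴ = 6.37×10⁻¹⁰ F.
C = (1/C₁ + 1/C₂)⁻¹ = 3.37×10⁻¹⁰ F.

C ≈ 337 pF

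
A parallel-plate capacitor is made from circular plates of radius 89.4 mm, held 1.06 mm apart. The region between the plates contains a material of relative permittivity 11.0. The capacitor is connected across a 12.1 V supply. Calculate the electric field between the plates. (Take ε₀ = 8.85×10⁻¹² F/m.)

11.4 kV/m

E = V/d = 12.1 / 1.06×10⁻³ = 1.14×10⁴ V/m.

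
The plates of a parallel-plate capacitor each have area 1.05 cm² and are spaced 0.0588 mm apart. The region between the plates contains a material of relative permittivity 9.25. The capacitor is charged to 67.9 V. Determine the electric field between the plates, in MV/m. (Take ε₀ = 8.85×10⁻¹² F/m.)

1.15 MV/m

E = V/d = 67.9 / 5.88×10⁻⁵ = 1.15×10⁶ V/m.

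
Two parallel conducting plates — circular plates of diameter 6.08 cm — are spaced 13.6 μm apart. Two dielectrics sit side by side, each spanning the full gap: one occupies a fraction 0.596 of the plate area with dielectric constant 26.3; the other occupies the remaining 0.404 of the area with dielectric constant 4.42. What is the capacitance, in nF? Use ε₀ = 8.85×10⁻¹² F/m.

A = π(6.08/2 cm)² = 2.90×10⁻³ m².
Side-by-side slabs ⇒ two capacitors in parallel, each spanning the full gap.
C₁ = κ₁ε₀A₁/d = 26.3 × 8.85×10⁻¹² × 1.73×10⁻³ / 1.36×10⁻⁵ = 2.96×10⁻⁸ F.
C₂ = κ₂ε₀A₂/d = 4.42 × 8.85×10⁻¹² × 1.17×10⁻³ / 1.36×10⁻⁵ = 3.37×10⁻⁹ F.
C = C₁ + C₂ = 3.30×10⁻⁸ F.

33.0 nF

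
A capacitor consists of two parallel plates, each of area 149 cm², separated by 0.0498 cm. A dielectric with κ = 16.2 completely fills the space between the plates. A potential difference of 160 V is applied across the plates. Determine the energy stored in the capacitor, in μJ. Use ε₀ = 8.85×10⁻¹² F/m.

A = 149 cm² = 1.49×10⁻² m².
C = κε₀A/d = 16.2 × 8.85×10⁻¹² × 1.49×10⁻² / 4.98×10⁻⁴ = 4.29×10⁻⁹ F.
U = ½CV² = ½ × 4.29×10⁻⁹ × (160)² = 5.49×10⁻⁵ J.

54.9 μJ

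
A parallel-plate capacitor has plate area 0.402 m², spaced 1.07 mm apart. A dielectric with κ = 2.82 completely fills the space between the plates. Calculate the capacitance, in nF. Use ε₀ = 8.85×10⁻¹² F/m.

C ≈ 9.38 nF

C = κε₀A/d = 2.82 × 8.85×10⁻¹² × 0.402 / 1.07×10⁻³ = 9.38×10⁻⁹ F.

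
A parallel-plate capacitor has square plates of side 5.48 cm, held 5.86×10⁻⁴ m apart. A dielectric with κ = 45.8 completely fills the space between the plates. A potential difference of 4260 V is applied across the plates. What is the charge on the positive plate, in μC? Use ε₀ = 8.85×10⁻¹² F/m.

Q ≈ 8.85 μC

A = (5.48 cm)² = 3.00×10⁻³ m².
C = κε₀A/d = 45.8 × 8.85×10⁻¹² × 3.00×10⁻³ / 5.86×10⁻⁴ = 2.08×10⁻⁹ F.
Q = CV = 2.08×10⁻⁹ × 4260 = 8.85×10⁻⁶ C.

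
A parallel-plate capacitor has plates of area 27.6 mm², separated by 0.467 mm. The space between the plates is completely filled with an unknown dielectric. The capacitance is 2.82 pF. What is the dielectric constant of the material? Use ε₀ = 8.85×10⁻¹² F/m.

κ ≈ 5.39

A = 27.6 mm² = 2.76×10⁻⁵ m².
κ = Cd/(ε₀A) = 2.82×10⁻¹² × 4.67×10⁻⁴ / (8.85×10⁻¹² × 2.76×10⁻⁵) = 5.39.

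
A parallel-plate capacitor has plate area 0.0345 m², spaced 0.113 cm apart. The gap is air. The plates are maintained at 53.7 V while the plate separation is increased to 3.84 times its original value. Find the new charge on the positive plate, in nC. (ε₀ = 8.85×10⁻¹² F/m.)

Initially C₁ = ε₀A/d = 8.85×10⁻¹² × 3.45×10⁻² / 1.13×10⁻³ = 2.70×10⁻¹⁰ F.
Q₁ = 1.45×10⁻⁸ C.
Battery connected ⇒ V is held fixed. C₂ = 0.260 C₁ and Q = CV, so Q₂/Q₁ = C₂/C₁ = 0.260.
Q₂ = 0.260 × 1.45×10⁻⁸ = 3.78×10⁻⁹ C.

3.78 nC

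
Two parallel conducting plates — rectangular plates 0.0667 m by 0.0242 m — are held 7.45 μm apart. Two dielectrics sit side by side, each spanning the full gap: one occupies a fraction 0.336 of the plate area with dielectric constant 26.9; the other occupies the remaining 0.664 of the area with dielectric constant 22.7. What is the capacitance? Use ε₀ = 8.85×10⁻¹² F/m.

A = 0.0667 × 0.0242 m² = 1.61×10⁻³ m².
Side-by-side slabs ⇒ two capacitors in parallel, each spanning the full gap.
C₁ = κ₁ε₀A₁/d = 26.9 × 8.85×10⁻¹² × 5.42×10⁻⁴ / 7.45×10⁻⁶ = 1.73×10⁻⁸ F.
C₂ = κ₂ε₀A₂/d = 22.7 × 8.85×10⁻¹² × 1.07×10⁻³ / 7.45×10⁻⁶ = 2.89×10⁻⁸ F.
C = C₁ + C₂ = 4.62×10⁻⁸ F.

46.2 nF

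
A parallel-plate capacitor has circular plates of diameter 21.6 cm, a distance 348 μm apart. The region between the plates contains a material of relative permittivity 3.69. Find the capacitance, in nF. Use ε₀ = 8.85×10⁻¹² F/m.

A = π(21.6/2 cm)² = 3.66×10⁻² m².
C = κε₀A/d = 3.69 × 8.85×10⁻¹² × 3.66×10⁻² / 3.48×10⁻⁴ = 3.44×10⁻⁹ F.

3.44 nF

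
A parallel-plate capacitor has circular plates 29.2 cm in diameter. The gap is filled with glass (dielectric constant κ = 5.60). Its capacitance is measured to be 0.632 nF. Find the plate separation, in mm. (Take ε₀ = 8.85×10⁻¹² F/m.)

d ≈ 5.25 mm

A = π(29.2/2 cm)² = 6.70×10⁻² m².
d = κε₀A/C = 5.60 × 8.85×10⁻¹² × 6.70×10⁻² / 6.32×10⁻¹⁰ = 5.25×10⁻³ m.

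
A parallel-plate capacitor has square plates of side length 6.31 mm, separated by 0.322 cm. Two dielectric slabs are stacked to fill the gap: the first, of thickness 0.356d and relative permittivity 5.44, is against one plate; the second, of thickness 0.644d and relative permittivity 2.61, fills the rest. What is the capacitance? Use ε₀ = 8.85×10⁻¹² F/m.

A = (6.31 mm)² = 3.98×10⁻⁵ m².
Stacked slabs ⇒ two capacitors in series, each with the full plate area.
C₁ = κ₁ε₀A/d₁ = 5.44 × 8.85×10⁻¹² × 3.98×10⁻⁵ / 1.15×10⁻³ = 1.67×10⁻¹² F.
C₂ = κ₂ε₀A/d₂ = 2.61 × 8.85×10⁻¹² × 3.98×10⁻⁵ / 2.07×10⁻³ = 4.44×10⁻¹³ F.
C = (1/C₁ + 1/C₂)⁻¹ = 3.51×10⁻¹³ F.

C ≈ 3.51×10⁻⁷ μF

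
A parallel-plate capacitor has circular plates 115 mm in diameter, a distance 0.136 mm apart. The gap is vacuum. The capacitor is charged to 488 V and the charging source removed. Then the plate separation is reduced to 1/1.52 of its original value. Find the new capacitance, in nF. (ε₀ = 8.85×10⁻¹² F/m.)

1.03 nF

A = π(115/2 mm)² = 1.04×10⁻² m².
Initially C₁ = ε₀A/d = 8.85×10⁻¹² × 1.04×10⁻² / 1.36×10⁻⁴ = 6.76×10⁻¹⁰ F.
C = ε₀A/d scales as 1/d, so C₂/C₁ = d₁/d₂ = 1.52.
C₂ = 1.52 × 6.76×10⁻¹⁰ = 1.03×10⁻⁹ F.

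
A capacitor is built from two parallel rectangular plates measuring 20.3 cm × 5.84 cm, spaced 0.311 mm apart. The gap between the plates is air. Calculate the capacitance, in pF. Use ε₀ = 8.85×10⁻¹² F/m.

A = 20.3 × 5.84 cm² = 1.19×10⁻² m².
C = ε₀A/d = 8.85×10⁻¹² × 1.19×10⁻² / 3.11×10⁻⁴ = 3.37×10⁻¹⁰ F.

337 pF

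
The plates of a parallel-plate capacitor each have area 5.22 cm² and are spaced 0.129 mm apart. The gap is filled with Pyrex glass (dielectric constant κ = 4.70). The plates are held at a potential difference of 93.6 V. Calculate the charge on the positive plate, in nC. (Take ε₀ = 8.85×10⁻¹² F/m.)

A = 5.22 cm² = 5.22×10⁻⁴ m².
C = κε₀A/d = 4.70 × 8.85×10⁻¹² × 5.22×10⁻⁴ / 1.29×10⁻⁴ = 1.68×10⁻¹⁰ F.
Q = CV = 1.68×10⁻¹⁰ × 93.6 = 1.58×10⁻⁸ C.

Q ≈ 15.8 nC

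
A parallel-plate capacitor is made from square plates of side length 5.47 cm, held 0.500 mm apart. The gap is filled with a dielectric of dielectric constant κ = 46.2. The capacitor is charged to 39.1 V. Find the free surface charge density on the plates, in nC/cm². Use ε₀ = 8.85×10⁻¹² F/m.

σ ≈ 3.20 nC/cm²

A = (5.47 cm)² = 2.99×10⁻³ m².
C = κε₀A/d = 46.2 × 8.85×10⁻¹² × 2.99×10⁻³ / 5.00×10⁻⁴ = 2.45×10⁻⁹ F.
σ = Q/A = CV/A = 2.45×10⁻⁹ × 39.1 / 2.99×10⁻³ = 3.20×10⁻⁵ C/m².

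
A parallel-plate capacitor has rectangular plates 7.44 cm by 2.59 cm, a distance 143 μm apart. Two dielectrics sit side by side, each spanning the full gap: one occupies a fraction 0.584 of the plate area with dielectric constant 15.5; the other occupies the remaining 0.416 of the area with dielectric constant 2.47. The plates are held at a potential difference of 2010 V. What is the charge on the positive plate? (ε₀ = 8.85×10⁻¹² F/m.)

A = 7.44 × 2.59 cm² = 1.93×10⁻³ m².
Side-by-side slabs ⇒ two capacitors in parallel, each spanning the full gap.
C₁ = κ₁ε₀A₁/d = 15.5 × 8.85×10⁻¹² × 1.13×10⁻³ / 1.43×10⁻⁴ = 1.08×10⁻⁹ F.
C₂ = κ₂ε₀A₂/d = 2.47 × 8.85×10⁻¹² × 8.02×10⁻⁴ / 1.43×10⁻⁴ = 1.23×10⁻¹⁰ F.
C = C₁ + C₂ = 1.20×10⁻⁹ F.
Q = CV = 1.20×10⁻⁹ × 2010 = 2.42×10⁻⁶ C.

2.42 μC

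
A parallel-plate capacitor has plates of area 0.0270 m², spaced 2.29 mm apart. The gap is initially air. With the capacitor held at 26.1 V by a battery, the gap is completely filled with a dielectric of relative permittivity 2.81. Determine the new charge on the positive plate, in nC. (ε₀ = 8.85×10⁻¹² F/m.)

Q ≈ 7.65 nC

Initially C₁ = ε₀A/d = 8.85×10⁻¹² × 2.70×10⁻² / 2.29×10⁻³ = 1.04×10⁻¹⁰ F.
Q₁ = 2.72×10⁻⁹ C.
Battery connected ⇒ V is held fixed. C₂ = 2.81 C₁ and Q = CV, so Q₂/Q₁ = C₂/C₁ = 2.81.
Q₂ = 2.81 × 2.72×10⁻⁹ = 7.65×10⁻⁹ C.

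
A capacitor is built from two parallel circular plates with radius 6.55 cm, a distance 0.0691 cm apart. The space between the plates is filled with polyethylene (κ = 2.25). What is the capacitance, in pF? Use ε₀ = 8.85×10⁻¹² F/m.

A = π(6.55 cm)² = 1.35×10⁻² m².
C = κε₀A/d = 2.25 × 8.85×10⁻¹² × 1.35×10⁻² / 6.91×10⁻⁴ = 3.88×10⁻¹⁰ F.

C ≈ 388 pF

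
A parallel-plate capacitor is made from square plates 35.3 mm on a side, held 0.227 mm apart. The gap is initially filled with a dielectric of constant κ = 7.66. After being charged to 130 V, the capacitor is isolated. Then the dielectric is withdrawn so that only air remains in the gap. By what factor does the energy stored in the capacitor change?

7.66

Isolated ⇒ Q is held fixed.
C₂ = 0.131 C₁ and U = Q²/(2C), so U₂/U₁ = C₁/C₂ = 7.66.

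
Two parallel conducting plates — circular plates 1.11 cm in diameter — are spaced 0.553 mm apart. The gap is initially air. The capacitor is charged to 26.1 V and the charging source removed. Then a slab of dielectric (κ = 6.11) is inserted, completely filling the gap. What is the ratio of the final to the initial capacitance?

6.11

C = κε₀A/d scales with κ, so C₂/C₁ = κ = 6.11.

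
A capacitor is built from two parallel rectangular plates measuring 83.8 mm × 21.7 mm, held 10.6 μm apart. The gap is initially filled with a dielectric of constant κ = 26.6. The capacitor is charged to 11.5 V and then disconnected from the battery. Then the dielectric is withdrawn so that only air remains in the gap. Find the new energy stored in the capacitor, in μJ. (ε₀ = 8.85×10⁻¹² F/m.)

71.0 μJ

A = 83.8 × 21.7 mm² = 1.82×10⁻³ m².
Initially C₁ = κε₀A/d = 26.6 × 8.85×10⁻¹² × 1.82×10⁻³ / 1.06×10⁻⁵ = 4.04×10⁻⁸ F.
U₁ = 2.67×10⁻⁶ J.
Isolated ⇒ Q is held fixed. C₂ = 0.0376 C₁ and U = Q²/(2C), so U₂/U₁ = C₁/C₂ = 26.6.
U₂ = 26.6 × 2.67×10⁻⁶ = 7.10×10⁻⁵ J.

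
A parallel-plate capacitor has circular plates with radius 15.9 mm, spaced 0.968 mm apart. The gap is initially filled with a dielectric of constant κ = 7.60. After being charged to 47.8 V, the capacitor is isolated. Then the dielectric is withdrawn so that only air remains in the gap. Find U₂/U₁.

U₂/U₁ ≈ 7.60

Isolated ⇒ Q is held fixed.
C₂ = 0.132 C₁ and U = Q²/(2C), so U₂/U₁ = C₁/C₂ = 7.60.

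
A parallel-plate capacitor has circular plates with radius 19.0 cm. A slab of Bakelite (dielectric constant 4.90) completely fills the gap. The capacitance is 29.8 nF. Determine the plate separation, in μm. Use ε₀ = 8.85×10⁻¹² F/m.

165 μm

A = π(19.0 cm)² = 0.113 m².
d = κε₀A/C = 4.90 × 8.85×10⁻¹² × 0.113 / 2.98×10⁻⁸ = 1.65×10⁻⁴ m.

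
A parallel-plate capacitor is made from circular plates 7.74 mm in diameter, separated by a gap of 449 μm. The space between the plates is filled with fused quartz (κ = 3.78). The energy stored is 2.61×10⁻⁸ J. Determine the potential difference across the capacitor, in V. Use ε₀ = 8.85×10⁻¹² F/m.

V ≈ 122 V

A = π(7.74/2 mm)² = 4.71×10⁻⁵ m².
C = κε₀A/d = 3.78 × 8.85×10⁻¹² × 4.71×10⁻⁵ / 4.49×10⁻⁴ = 3.51×10⁻¹² F.
V = √(2U/C) = √(2 × 2.61×10⁻⁸ / 3.51×10⁻¹²) = 1.22×10² V.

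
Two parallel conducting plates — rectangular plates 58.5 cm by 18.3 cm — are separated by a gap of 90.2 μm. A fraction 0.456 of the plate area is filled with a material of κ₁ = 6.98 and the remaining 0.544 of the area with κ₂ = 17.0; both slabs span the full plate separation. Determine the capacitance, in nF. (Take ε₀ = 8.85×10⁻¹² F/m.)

A = 58.5 × 18.3 cm² = 0.107 m².
Side-by-side slabs ⇒ two capacitors in parallel, each spanning the full gap.
C₁ = κ₁ε₀A₁/d = 6.98 × 8.85×10⁻¹² × 4.88×10⁻² / 9.02×10⁻⁵ = 3.34×10⁻⁸ F.
C₂ = κ₂ε₀A₂/d = 17.0 × 8.85×10⁻¹² × 5.82×10⁻² / 9.02×10⁻⁵ = 9.71×10⁻⁸ F.
C = C₁ + C₂ = 1.31×10⁻⁷ F.

C ≈ 131 nF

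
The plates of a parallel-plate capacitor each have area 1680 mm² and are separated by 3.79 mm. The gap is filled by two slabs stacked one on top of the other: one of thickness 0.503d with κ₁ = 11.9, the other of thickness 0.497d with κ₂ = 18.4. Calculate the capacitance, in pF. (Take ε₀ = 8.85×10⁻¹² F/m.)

A = 1680 mm² = 1.68×10⁻³ m².
Stacked slabs ⇒ two capacitors in series, each with the full plate area.
C₁ = κ₁ε₀A/d₁ = 11.9 × 8.85×10⁻¹² × 1.68×10⁻³ / 1.91×10⁻³ = 9.28×10⁻¹¹ F.
C₂ = κ₂ε₀A/d₂ = 18.4 × 8.85×10⁻¹² × 1.68×10⁻³ / 1.88×10⁻³ = 1.45×10⁻¹⁰ F.
C = (1/C₁ + 1/C₂)⁻¹ = 5.66×10⁻¹¹ F.

56.6 pF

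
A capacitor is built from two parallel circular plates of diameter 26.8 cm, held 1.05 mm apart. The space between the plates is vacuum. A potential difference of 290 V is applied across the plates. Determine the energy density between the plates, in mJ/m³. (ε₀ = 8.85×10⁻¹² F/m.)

E = V/d = 290 / 1.05×10⁻³ = 2.76×10⁵ V/m.
u = ½ε₀E² = ½ × 8.85×10⁻¹² × (2.76×10⁵)² = 0.338 J/m³.

u ≈ 338 mJ/m³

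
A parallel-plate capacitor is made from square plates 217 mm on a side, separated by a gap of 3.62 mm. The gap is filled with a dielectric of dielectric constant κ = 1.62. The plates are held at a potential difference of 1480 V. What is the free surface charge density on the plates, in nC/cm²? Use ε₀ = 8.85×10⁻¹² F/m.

σ ≈ 0.586 nC/cm²

A = (217 mm)² = 4.71×10⁻² m².
C = κε₀A/d = 1.62 × 8.85×10⁻¹² × 4.71×10⁻² / 3.62×10⁻³ = 1.86×10⁻¹⁰ F.
σ = Q/A = CV/A = 1.86×10⁻¹⁰ × 1480 / 4.71×10⁻² = 5.86×10⁻⁶ C/m².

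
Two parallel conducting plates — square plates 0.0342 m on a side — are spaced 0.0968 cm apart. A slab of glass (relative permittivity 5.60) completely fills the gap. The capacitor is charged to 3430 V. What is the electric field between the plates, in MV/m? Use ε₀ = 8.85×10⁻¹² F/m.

E ≈ 3.54 MV/m

E = V/d = 3430 / 9.68×10⁻⁴ = 3.54×10⁶ V/m.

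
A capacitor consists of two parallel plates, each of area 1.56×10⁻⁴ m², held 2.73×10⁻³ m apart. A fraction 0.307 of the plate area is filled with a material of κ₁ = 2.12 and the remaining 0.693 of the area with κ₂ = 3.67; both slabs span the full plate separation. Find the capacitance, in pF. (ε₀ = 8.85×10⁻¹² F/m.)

Side-by-side slabs ⇒ two capacitors in parallel, each spanning the full gap.
C₁ = κ₁ε₀A₁/d = 2.12 × 8.85×10⁻¹² × 4.79×10⁻⁵ / 2.73×10⁻³ = 3.29×10⁻¹³ F.
C₂ = κ₂ε₀A₂/d = 3.67 × 8.85×10⁻¹² × 1.08×10⁻⁴ / 2.73×10⁻³ = 1.29×10⁻¹² F.
C = C₁ + C₂ = 1.62×10⁻¹² F.

C ≈ 1.62 pF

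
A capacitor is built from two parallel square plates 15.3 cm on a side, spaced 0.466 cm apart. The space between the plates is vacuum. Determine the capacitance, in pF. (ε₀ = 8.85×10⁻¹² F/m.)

C ≈ 44.5 pF

A = (15.3 cm)² = 2.34×10⁻² m².
C = ε₀A/d = 8.85×10⁻¹² × 2.34×10⁻² / 4.66×10⁻³ = 4.45×10⁻¹¹ F.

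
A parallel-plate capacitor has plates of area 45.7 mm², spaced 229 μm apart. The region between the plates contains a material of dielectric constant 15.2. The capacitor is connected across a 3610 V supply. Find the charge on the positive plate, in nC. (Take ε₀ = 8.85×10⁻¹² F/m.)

A = 45.7 mm² = 4.57×10⁻⁵ m².
C = κε₀A/d = 15.2 × 8.85×10⁻¹² × 4.57×10⁻⁵ / 2.29×10⁻⁴ = 2.68×10⁻¹¹ F.
Q = CV = 2.68×10⁻¹¹ × 3610 = 9.69×10⁻⁸ C.

Q ≈ 96.9 nC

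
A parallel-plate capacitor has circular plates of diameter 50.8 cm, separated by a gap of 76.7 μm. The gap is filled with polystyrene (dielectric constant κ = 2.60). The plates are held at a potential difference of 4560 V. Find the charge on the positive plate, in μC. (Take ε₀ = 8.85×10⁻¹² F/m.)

277 μC

A = π(50.8/2 cm)² = 0.203 m².
C = κε₀A/d = 2.60 × 8.85×10⁻¹² × 0.203 / 7.67×10⁻⁵ = 6.08×10⁻⁸ F.
Q = CV = 6.08×10⁻⁸ × 4560 = 2.77×10⁻⁴ C.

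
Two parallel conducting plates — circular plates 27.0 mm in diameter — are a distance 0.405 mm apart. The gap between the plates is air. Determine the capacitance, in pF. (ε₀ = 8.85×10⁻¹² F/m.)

12.5 pF

A = π(27.0/2 mm)² = 5.73×10⁻⁴ m².
C = ε₀A/d = 8.85×10⁻¹² × 5.73×10⁻⁴ / 4.05×10⁻⁴ = 1.25×10⁻¹¹ F.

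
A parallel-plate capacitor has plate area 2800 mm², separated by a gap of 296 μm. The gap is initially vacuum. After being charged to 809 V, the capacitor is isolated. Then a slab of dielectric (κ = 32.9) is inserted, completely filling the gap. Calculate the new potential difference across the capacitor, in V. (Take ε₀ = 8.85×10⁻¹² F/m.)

V ≈ 24.6 V

A = 2800 mm² = 2.80×10⁻³ m².
Initially C₁ = ε₀A/d = 8.85×10⁻¹² × 2.80×10⁻³ / 2.96×10⁻⁴ = 8.37×10⁻¹¹ F.
V₁ = 8.09×10² V.
Isolated ⇒ Q is held fixed. C₂ = 32.9 C₁ and V = Q/C, so V₂/V₁ = C₁/C₂ = 0.0304.
V₂ = 0.0304 × 8.09×10² = 24.6 V.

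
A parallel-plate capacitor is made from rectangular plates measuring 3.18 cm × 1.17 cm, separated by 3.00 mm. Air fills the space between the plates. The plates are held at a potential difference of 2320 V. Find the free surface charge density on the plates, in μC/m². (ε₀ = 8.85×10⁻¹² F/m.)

6.84 μC/m²

A = 3.18 × 1.17 cm² = 3.72×10⁻⁴ m².
C = ε₀A/d = 8.85×10⁻¹² × 3.72×10⁻⁴ / 3.00×10⁻³ = 1.10×10⁻¹² F.
σ = Q/A = CV/A = 1.10×10⁻¹² × 2320 / 3.72×10⁻⁴ = 6.84×10⁻⁶ C/m².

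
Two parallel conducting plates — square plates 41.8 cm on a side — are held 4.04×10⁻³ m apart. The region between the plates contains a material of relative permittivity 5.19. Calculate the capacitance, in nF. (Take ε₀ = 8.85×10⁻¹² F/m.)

C ≈ 1.99 nF

A = (41.8 cm)² = 0.175 m².
C = κε₀A/d = 5.19 × 8.85×10⁻¹² × 0.175 / 4.04×10⁻³ = 1.99×10⁻⁹ F.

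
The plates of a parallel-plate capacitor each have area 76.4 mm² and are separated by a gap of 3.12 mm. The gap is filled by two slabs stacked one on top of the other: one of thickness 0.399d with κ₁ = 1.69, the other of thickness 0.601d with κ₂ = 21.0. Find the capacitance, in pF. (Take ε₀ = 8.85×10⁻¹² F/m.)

0.819 pF

A = 76.4 mm² = 7.64×10⁻⁵ m².
Stacked slabs ⇒ two capacitors in series, each with the full plate area.
C₁ = κ₁ε₀A/d₁ = 1.69 × 8.85×10⁻¹² × 7.64×10⁻⁵ / 1.24×10⁻³ = 9.18×10⁻¹³ F.
C₂ = κ₂ε₀A/d₂ = 21.0 × 8.85×10⁻¹² × 7.64×10⁻⁵ / 1.88×10⁻³ = 7.57×10⁻¹² F.
C = (1/C₁ + 1/C₂)⁻¹ = 8.19×10⁻¹³ F.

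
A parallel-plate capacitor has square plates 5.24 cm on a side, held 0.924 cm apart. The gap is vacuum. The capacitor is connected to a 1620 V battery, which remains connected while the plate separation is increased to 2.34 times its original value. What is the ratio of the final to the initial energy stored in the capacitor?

Battery connected ⇒ V is held fixed.
C₂ = 0.427 C₁ and U = ½CV², so U₂/U₁ = C₂/C₁ = 0.427.

0.427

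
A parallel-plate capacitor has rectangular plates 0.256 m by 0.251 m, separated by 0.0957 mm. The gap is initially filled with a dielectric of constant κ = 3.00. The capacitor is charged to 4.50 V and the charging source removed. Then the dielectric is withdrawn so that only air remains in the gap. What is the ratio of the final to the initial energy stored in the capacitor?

Isolated ⇒ Q is held fixed.
C₂ = 0.333 C₁ and U = Q²/(2C), so U₂/U₁ = C₁/C₂ = 3.00.

3.00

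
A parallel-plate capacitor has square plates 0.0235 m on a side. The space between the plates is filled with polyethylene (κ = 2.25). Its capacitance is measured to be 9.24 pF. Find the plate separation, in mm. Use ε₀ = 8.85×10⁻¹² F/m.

A = (0.0235 m)² = 5.52×10⁻⁴ m².
d = κε₀A/C = 2.25 × 8.85×10⁻¹² × 5.52×10⁻⁴ / 9.24×10⁻¹² = 1.19×10⁻³ m.

1.19 mm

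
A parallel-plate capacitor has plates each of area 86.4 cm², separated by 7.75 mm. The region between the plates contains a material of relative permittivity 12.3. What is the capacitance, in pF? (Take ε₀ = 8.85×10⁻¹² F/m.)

A = 86.4 cm² = 8.64×10⁻³ m².
C = κε₀A/d = 12.3 × 8.85×10⁻¹² × 8.64×10⁻³ / 7.75×10⁻³ = 1.21×10⁻¹⁰ F.

C ≈ 121 pF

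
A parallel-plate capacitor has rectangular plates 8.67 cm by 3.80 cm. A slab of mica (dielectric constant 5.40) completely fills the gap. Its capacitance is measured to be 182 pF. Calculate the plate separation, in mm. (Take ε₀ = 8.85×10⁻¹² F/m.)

A = 8.67 × 3.80 cm² = 3.29×10⁻³ m².
d = κε₀A/C = 5.40 × 8.85×10⁻¹² × 3.29×10⁻³ / 1.82×10⁻¹⁰ = 8.65×10⁻⁴ m.

0.865 mm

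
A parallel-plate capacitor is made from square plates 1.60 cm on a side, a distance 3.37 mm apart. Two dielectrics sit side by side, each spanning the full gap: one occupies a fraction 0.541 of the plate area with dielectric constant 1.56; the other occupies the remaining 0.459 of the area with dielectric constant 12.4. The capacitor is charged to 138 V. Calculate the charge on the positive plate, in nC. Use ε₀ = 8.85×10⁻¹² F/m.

A = (1.60 cm)² = 2.56×10⁻⁴ m².
Side-by-side slabs ⇒ two capacitors in parallel, each spanning the full gap.
C₁ = κ₁ε₀A₁/d = 1.56 × 8.85×10⁻¹² × 1.38×10⁻⁴ / 3.37×10⁻³ = 5.67×10⁻¹³ F.
C₂ = κ₂ε₀A₂/d = 12.4 × 8.85×10⁻¹² × 1.18×10⁻⁴ / 3.37×10⁻³ = 3.83×10⁻¹² F.
C = C₁ + C₂ = 4.39×10⁻¹² F.
Q = CV = 4.39×10⁻¹² × 138 = 6.06×10⁻¹⁰ C.

0.606 nC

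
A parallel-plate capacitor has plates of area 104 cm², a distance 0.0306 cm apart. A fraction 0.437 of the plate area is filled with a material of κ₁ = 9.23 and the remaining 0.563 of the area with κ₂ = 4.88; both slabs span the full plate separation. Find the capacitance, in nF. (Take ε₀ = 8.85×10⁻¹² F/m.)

A = 104 cm² = 1.04×10⁻² m².
Side-by-side slabs ⇒ two capacitors in parallel, each spanning the full gap.
C₁ = κ₁ε₀A₁/d = 9.23 × 8.85×10⁻¹² × 4.54×10⁻³ / 3.06×10⁻⁴ = 1.21×10⁻⁹ F.
C₂ = κ₂ε₀A₂/d = 4.88 × 8.85×10⁻¹² × 5.86×10⁻³ / 3.06×10⁻⁴ = 8.26×10⁻¹⁰ F.
C = C₁ + C₂ = 2.04×10⁻⁹ F.

C ≈ 2.04 nF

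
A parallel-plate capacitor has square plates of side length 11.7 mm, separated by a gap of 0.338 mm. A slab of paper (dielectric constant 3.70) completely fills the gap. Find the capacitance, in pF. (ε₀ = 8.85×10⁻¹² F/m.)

A = (11.7 mm)² = 1.37×10⁻⁴ m².
C = κε₀A/d = 3.70 × 8.85×10⁻¹² × 1.37×10⁻⁴ / 3.38×10⁻⁴ = 1.33×10⁻¹¹ F.

13.3 pF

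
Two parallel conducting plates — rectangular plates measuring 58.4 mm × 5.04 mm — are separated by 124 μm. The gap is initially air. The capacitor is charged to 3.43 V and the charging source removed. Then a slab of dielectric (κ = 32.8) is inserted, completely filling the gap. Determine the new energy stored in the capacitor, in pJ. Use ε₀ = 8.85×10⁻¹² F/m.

A = 58.4 × 5.04 mm² = 2.94×10⁻⁴ m².
Initially C₁ = ε₀A/d = 8.85×10⁻¹² × 2.94×10⁻⁴ / 1.24×10⁻⁴ = 2.10×10⁻¹¹ F.
U₁ = 1.24×10⁻¹⁰ J.
Isolated ⇒ Q is held fixed. C₂ = 32.8 C₁ and U = Q²/(2C), so U₂/U₁ = C₁/C₂ = 0.0305.
U₂ = 0.0305 × 1.24×10⁻¹⁰ = 3.77×10⁻¹² J.

3.77 pJ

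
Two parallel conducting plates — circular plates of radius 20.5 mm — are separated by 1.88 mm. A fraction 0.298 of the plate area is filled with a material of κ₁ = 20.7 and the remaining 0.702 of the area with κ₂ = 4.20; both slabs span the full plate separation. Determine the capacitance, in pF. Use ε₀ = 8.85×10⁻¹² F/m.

A = π(20.5 mm)² = 1.32×10⁻³ m².
Side-by-side slabs ⇒ two capacitors in parallel, each spanning the full gap.
C₁ = κ₁ε₀A₁/d = 20.7 × 8.85×10⁻¹² × 3.93×10⁻⁴ / 1.88×10⁻³ = 3.83×10⁻¹¹ F.
C₂ = κ₂ε₀A₂/d = 4.20 × 8.85×10⁻¹² × 9.27×10⁻⁴ / 1.88×10⁻³ = 1.83×10⁻¹¹ F.
C = C₁ + C₂ = 5.67×10⁻¹¹ F.

C ≈ 56.7 pF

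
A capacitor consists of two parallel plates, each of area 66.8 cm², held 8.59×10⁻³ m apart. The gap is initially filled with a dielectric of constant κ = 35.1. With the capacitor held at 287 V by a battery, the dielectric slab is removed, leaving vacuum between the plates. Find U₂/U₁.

U₂/U₁ ≈ 0.0285

Battery connected ⇒ V is held fixed.
C₂ = 0.0285 C₁ and U = ½CV², so U₂/U₁ = C₂/C₁ = 0.0285.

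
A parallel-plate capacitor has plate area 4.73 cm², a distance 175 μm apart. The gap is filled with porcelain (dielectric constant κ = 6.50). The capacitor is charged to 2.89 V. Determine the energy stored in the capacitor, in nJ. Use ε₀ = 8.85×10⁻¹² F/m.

A = 4.73 cm² = 4.73×10⁻⁴ m².
C = κε₀A/d = 6.50 × 8.85×10⁻¹² × 4.73×10⁻⁴ / 1.75×10⁻⁴ = 1.55×10⁻¹⁰ F.
U = ½CV² = ½ × 1.55×10⁻¹⁰ × (2.89)² = 6.49×10⁻¹⁰ J.

0.649 nJ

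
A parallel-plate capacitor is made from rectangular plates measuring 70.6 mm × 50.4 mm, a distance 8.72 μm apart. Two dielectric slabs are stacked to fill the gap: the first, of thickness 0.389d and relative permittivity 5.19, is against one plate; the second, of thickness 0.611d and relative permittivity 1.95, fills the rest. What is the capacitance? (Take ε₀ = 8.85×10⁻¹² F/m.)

C ≈ 9.30 nF

A = 70.6 × 50.4 mm² = 3.56×10⁻³ m².
Stacked slabs ⇒ two capacitors in series, each with the full plate area.
C₁ = κ₁ε₀A/d₁ = 5.19 × 8.85×10⁻¹² × 3.56×10⁻³ / 3.39×10⁻⁶ = 4.82×10⁻⁸ F.
C₂ = κ₂ε₀A/d₂ = 1.95 × 8.85×10⁻¹² × 3.56×10⁻³ / 5.33×10⁻⁶ = 1.15×10⁻⁸ F.
C = (1/C₁ + 1/C₂)⁻¹ = 9.30×10⁻⁹ F.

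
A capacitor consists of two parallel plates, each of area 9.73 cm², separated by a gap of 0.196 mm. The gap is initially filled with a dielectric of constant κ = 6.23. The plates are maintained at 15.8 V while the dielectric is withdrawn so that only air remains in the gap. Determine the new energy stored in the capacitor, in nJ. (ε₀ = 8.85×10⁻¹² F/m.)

U ≈ 5.48 nJ

A = 9.73 cm² = 9.73×10⁻⁴ m².
Initially C₁ = κε₀A/d = 6.23 × 8.85×10⁻¹² × 9.73×10⁻⁴ / 1.96×10⁻⁴ = 2.74×10⁻¹⁰ F.
U₁ = 3.42×10⁻⁸ J.
Battery connected ⇒ V is held fixed. C₂ = 0.161 C₁ and U = ½CV², so U₂/U₁ = C₂/C₁ = 0.161.
U₂ = 0.161 × 3.42×10⁻⁸ = 5.48×10⁻⁹ J.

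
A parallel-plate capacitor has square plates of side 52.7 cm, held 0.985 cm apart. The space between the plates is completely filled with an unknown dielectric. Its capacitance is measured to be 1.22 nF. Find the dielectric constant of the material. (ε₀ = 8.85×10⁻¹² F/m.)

A = (52.7 cm)² = 0.278 m².
κ = Cd/(ε₀A) = 1.22×10⁻⁹ × 9.85×10⁻³ / (8.85×10⁻¹² × 0.278) = 4.89.

4.89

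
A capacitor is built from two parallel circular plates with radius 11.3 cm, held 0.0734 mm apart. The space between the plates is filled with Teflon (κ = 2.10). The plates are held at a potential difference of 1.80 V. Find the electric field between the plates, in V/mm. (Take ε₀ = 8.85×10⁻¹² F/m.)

24.5 V/mm

E = V/d = 1.80 / 7.34×10⁻⁵ = 2.45×10⁴ V/m.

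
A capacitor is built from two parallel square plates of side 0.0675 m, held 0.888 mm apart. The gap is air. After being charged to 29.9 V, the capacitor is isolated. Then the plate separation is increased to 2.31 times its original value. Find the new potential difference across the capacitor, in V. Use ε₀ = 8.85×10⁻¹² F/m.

A = (0.0675 m)² = 4.56×10⁻³ m².
Initially C₁ = ε₀A/d = 8.85×10⁻¹² × 4.56×10⁻³ / 8.88×10⁻⁴ = 4.54×10⁻¹¹ F.
V₁ = 29.9 V.
Isolated ⇒ Q is held fixed. C₂ = 0.433 C₁ and V = Q/C, so V₂/V₁ = C₁/C₂ = 2.31.
V₂ = 2.31 × 29.9 = 69.1 V.

69.1 V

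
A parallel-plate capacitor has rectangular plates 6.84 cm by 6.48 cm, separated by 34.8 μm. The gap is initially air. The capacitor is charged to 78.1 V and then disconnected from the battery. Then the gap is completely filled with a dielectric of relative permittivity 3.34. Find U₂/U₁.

Isolated ⇒ Q is held fixed.
C₂ = 3.34 C₁ and U = Q²/(2C), so U₂/U₁ = C₁/C₂ = 0.299.

U₂/U₁ ≈ 0.299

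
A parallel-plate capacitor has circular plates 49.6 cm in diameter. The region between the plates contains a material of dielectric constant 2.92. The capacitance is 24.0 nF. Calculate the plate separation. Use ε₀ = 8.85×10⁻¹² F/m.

d ≈ 208 μm

A = π(49.6/2 cm)² = 0.193 m².
d = κε₀A/C = 2.92 × 8.85×10⁻¹² × 0.193 / 2.40×10⁻⁸ = 2.08×10⁻⁴ m.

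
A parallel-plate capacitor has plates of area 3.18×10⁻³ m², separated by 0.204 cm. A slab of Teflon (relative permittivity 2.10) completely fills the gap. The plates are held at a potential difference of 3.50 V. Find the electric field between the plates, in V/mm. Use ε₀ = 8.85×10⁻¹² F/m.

E ≈ 1.72 V/mm

E = V/d = 3.50 / 2.04×10⁻³ = 1.72×10³ V/m.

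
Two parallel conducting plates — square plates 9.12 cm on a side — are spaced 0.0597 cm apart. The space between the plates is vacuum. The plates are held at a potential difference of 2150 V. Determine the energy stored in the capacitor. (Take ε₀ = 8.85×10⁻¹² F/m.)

A = (9.12 cm)² = 8.32×10⁻³ m².
C = ε₀A/d = 8.85×10⁻¹² × 8.32×10⁻³ / 5.97×10⁻⁴ = 1.23×10⁻¹⁰ F.
U = ½CV² = ½ × 1.23×10⁻¹⁰ × (2150)² = 2.85×10⁻⁴ J.

U ≈ 285 μJ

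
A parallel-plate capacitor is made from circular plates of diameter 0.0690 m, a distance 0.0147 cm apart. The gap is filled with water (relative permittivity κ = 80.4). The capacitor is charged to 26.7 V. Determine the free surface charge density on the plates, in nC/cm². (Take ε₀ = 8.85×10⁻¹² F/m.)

A = π(0.0690/2 m)² = 3.74×10⁻³ m².
C = κε₀A/d = 80.4 × 8.85×10⁻¹² × 3.74×10⁻³ / 1.47×10⁻⁴ = 1.81×10⁻⁸ F.
σ = Q/A = CV/A = 1.81×10⁻⁸ × 26.7 / 3.74×10⁻³ = 1.29×10⁻⁴ C/m².

σ ≈ 12.9 nC/cm²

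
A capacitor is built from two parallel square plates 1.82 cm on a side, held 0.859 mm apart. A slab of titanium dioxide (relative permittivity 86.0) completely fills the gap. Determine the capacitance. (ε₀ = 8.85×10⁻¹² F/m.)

A = (1.82 cm)² = 3.31×10⁻⁴ m².
C = κε₀A/d = 86.0 × 8.85×10⁻¹² × 3.31×10⁻⁴ / 8.59×10⁻⁴ = 2.93×10⁻¹⁰ F.

C ≈ 293 pF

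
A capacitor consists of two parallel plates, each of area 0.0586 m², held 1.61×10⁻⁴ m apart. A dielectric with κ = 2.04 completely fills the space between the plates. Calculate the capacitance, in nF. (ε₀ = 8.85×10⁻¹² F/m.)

C = κε₀A/d = 2.04 × 8.85×10⁻¹² × 5.86×10⁻² / 1.61×10⁻⁴ = 6.57×10⁻⁹ F.

C ≈ 6.57 nF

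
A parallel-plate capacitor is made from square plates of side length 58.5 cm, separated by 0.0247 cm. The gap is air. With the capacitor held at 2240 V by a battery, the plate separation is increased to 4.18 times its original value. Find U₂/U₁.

Battery connected ⇒ V is held fixed.
C₂ = 0.239 C₁ and U = ½CV², so U₂/U₁ = C₂/C₁ = 0.239.

0.239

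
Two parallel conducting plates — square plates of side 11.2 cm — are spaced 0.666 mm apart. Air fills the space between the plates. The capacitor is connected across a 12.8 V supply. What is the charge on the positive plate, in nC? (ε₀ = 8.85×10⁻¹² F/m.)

2.13 nC

A = (11.2 cm)² = 1.25×10⁻² m².
C = ε₀A/d = 8.85×10⁻¹² × 1.25×10⁻² / 6.66×10⁻⁴ = 1.67×10⁻¹⁰ F.
Q = CV = 1.67×10⁻¹⁰ × 12.8 = 2.13×10⁻⁹ C.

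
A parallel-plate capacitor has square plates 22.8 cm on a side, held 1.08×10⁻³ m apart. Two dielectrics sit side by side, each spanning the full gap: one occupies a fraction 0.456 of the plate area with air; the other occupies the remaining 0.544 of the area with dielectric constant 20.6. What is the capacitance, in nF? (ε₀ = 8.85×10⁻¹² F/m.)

A = (22.8 cm)² = 5.20×10⁻² m².
Side-by-side slabs ⇒ two capacitors in parallel, each spanning the full gap.
C₁ = κ₁ε₀A₁/d = 1.00 × 8.85×10⁻¹² × 2.37×10⁻² / 1.08×10⁻³ = 1.94×10⁻¹⁰ F.
C₂ = κ₂ε₀A₂/d = 20.6 × 8.85×10⁻¹² × 2.83×10⁻² / 1.08×10⁻³ = 4.77×10⁻⁹ F.
C = C₁ + C₂ = 4.97×10⁻⁹ F.

C ≈ 4.97 nF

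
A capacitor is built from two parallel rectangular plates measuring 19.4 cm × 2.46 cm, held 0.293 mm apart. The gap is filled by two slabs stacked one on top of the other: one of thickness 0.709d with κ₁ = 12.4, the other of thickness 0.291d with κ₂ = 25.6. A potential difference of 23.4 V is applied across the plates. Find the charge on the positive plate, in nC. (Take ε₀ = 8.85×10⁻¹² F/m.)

49.2 nC

A = 19.4 × 2.46 cm² = 4.77×10⁻³ m².
Stacked slabs ⇒ two capacitors in series, each with the full plate area.
C₁ = κ₁ε₀A/d₁ = 12.4 × 8.85×10⁻¹² × 4.77×10⁻³ / 2.08×10⁻⁴ = 2.52×10⁻⁹ F.
C₂ = κ₂ε₀A/d₂ = 25.6 × 8.85×10⁻¹² × 4.77×10⁻³ / 8.53×10⁻⁵ = 1.27×10⁻⁸ F.
C = (1/C₁ + 1/C₂)⁻¹ = 2.10×10⁻⁹ F.
Q = CV = 2.10×10⁻⁹ × 23.4 = 4.92×10⁻⁸ C.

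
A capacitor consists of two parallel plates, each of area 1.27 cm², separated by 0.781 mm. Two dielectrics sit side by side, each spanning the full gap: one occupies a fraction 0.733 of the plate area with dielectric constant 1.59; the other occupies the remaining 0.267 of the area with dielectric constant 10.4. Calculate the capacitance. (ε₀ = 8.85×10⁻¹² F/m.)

A = 1.27 cm² = 1.27×10⁻⁴ m².
Side-by-side slabs ⇒ two capacitors in parallel, each spanning the full gap.
C₁ = κ₁ε₀A₁/d = 1.59 × 8.85×10⁻¹² × 9.31×10⁻⁵ / 7.81×10⁻⁴ = 1.68×10⁻¹² F.
C₂ = κ₂ε₀A₂/d = 10.4 × 8.85×10⁻¹² × 3.39×10⁻⁵ / 7.81×10⁻⁴ = 4.00×10⁻¹² F.
C = C₁ + C₂ = 5.67×10⁻¹² F.

C ≈ 5.67 pF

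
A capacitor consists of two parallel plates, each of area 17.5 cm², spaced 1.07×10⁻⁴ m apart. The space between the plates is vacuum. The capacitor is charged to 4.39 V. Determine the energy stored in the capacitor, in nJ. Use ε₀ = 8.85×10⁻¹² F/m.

1.39 nJ

A = 17.5 cm² = 1.75×10⁻³ m².
C = ε₀A/d = 8.85×10⁻¹² × 1.75×10⁻³ / 1.07×10⁻⁴ = 1.45×10⁻¹⁰ F.
U = ½CV² = ½ × 1.45×10⁻¹⁰ × (4.39)² = 1.39×10⁻⁹ J.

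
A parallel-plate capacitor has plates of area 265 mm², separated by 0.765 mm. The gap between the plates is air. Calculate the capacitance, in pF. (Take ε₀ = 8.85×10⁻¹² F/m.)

A = 265 mm² = 2.65×10⁻⁴ m².
C = ε₀A/d = 8.85×10⁻¹² × 2.65×10⁻⁴ / 7.65×10⁻⁴ = 3.07×10⁻¹² F.

C ≈ 3.07 pF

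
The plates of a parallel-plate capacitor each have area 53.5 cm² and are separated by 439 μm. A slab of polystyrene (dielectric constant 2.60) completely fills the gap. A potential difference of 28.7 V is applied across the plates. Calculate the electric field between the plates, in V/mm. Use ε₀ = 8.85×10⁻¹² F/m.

E = V/d = 28.7 / 4.39×10⁻⁴ = 6.54×10⁴ V/m.

E ≈ 65.4 V/mm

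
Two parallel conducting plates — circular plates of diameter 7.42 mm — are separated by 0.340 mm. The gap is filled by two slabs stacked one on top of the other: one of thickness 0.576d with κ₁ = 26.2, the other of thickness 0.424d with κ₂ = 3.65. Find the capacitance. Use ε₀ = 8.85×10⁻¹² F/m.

C ≈ 8.15 pF

A = π(7.42/2 mm)² = 4.32×10⁻⁵ m².
Stacked slabs ⇒ two capacitors in series, each with the full plate area.
C₁ = κ₁ε₀A/d₁ = 26.2 × 8.85×10⁻¹² × 4.32×10⁻⁵ / 1.96×10⁻⁴ = 5.12×10⁻¹¹ F.
C₂ = κ₂ε₀A/d₂ = 3.65 × 8.85×10⁻¹² × 4.32×10⁻⁵ / 1.44×10⁻⁴ = 9.69×10⁻¹² F.
C = (1/C₁ + 1/C₂)⁻¹ = 8.15×10⁻¹² F.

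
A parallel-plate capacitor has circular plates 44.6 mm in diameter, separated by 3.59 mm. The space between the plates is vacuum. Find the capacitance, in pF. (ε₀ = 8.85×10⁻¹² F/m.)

A = π(44.6/2 mm)² = 1.56×10⁻³ m².
C = ε₀A/d = 8.85×10⁻¹² × 1.56×10⁻³ / 3.59×10⁻³ = 3.85×10⁻¹² F.

C ≈ 3.85 pF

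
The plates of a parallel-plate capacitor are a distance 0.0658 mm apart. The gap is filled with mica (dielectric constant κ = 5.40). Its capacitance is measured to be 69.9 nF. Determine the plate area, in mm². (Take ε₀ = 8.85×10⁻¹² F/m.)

9.62×10⁴ mm²

A = Cd/(κε₀) = 6.99×10⁻⁸ × 6.58×10⁻⁵ / (5.40 × 8.85×10⁻¹²) = 9.62×10⁻² m².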